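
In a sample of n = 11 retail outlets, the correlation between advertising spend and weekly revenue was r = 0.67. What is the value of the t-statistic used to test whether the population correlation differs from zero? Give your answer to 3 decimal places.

1 − r² = 1 − 0.4489 = 0.5511;  √(1−r²) = 0.742361
√(n−2) = √9 = 3.000000
t = r·√(n−2)/√(1−r²) = 0.67 · 3.000000 / 0.742361 = 2.708

2.708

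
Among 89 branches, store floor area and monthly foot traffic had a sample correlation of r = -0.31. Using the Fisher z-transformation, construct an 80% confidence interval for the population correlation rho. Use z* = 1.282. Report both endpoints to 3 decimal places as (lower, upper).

Fisher z: z_r = atanh(r) = ½·ln((1+(-0.31))/(1−(-0.31))) = -0.320545
SE(z) = 1/√(n−3) = 1/√86 = 0.107833
80% ⇒ z* = 1.282; margin = 1.282·0.107833 = 0.138242
CI on z-scale: (-0.458787, -0.182303)
Back-transform: tanh(-0.458787) = -0.429095, tanh(-0.182303) = -0.180310

(-0.429, -0.180)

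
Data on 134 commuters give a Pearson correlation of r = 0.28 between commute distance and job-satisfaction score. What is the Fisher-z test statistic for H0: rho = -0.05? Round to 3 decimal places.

3.865

Fisher z: atanh(0.28) = 0.287682, atanh(-0.05) = -0.050042
z = (z_r − z_0)·√(n−3) = (0.287682 − (-0.050042))·√131 = 0.337724 · 11.445523 = 3.865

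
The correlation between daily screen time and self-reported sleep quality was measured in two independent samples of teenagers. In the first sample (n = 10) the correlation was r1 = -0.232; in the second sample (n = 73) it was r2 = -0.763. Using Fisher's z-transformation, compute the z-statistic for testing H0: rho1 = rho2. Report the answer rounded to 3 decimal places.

z1 = atanh(-0.232) = -0.236302,  z2 = atanh(-0.763) = -1.003356
SE = √(1/(n1−3) + 1/(n2−3)) = √(1/7 + 1/70) = √(0.1428571 + 0.0142857) = √0.1571428 = 0.396412
z = (z1 − z2)/SE = (-0.236302 − (-1.003356)) / 0.396412 = 0.767054 / 0.396412 = 1.935

1.935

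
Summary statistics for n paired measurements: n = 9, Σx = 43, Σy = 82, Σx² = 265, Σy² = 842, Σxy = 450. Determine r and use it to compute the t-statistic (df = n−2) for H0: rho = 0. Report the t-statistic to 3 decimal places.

S_xy = nΣxy − ΣxΣy = 9·450 − 43·82 = 4050 − 3526 = 524
S_xx = nΣx² − (Σx)² = 9·265 − 43² = 2385 − 1849 = 536
S_yy = nΣy² − (Σy)² = 9·842 − 82² = 7578 − 6724 = 854
r = S_xy / √(S_xx·S_yy) = 524 / √(536·854) = 524 / √457744 = 524 / 676.5678 = 0.7745
t = r·√(n−2)/√(1−r²) = 0.7745·√7 / √(1−0.599850) = 2.049134 / 0.632574 = 3.239

3.239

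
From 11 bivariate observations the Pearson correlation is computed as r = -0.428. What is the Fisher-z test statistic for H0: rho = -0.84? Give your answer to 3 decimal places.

z_r = atanh(-0.428) = -0.457446,  z_0 = atanh(-0.84) = -1.221174
SE = 1/√(n−3) = 1/√8 = 0.353553
z = (z_r − z_0)/SE = (-0.457446 − (-1.221174)) / 0.353553 = 0.763728 / 0.353553 = 2.160

2.160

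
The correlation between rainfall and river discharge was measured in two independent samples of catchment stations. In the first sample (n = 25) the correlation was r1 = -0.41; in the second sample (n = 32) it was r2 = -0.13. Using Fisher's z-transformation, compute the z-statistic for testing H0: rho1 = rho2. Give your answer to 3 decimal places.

-1.078

Fisher z-transforms: z1 = atanh(-0.41) = -0.435611, z2 = atanh(-0.13) = -0.130740; difference d = -0.304871
Var(d) = 1/22 + 1/29 = 0.0454545 + 0.0344828 = 0.0799373
z = d/√Var(d) = -0.304871 / √0.0799373 = -0.304871 / 0.282732 = -1.078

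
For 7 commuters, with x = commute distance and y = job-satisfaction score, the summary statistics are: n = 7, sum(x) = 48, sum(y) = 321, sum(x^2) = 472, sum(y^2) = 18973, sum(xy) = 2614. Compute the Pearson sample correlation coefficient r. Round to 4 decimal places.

S_xy = nΣxy − ΣxΣy = 7·2614 − 48·321 = 18298 − 15408 = 2890
S_xx = nΣx² − (Σx)² = 7·472 − 48² = 3304 − 2304 = 1000
S_yy = nΣy² − (Σy)² = 7·18973 − 321² = 132811 − 103041 = 29770
r = S_xy / √(S_xx·S_yy) = 2890 / √(1000·29770) = 2890 / √29770000 = 2890 / 5456.1891 = 0.5297

0.5297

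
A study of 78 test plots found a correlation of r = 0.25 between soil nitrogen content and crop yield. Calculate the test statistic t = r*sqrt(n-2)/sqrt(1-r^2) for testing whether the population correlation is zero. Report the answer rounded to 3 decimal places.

t = r·√(n−2) / √(1−r²) with r = 0.25, n = 78
  = 0.25·√76 / √(1 − 0.0625)
  = 0.25·8.717798 / 0.968246
  = 2.179450 / 0.968246 = 2.251

2.251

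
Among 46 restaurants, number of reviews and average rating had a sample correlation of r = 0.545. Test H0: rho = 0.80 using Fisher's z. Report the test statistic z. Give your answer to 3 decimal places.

-3.196

Fisher z: atanh(0.545) = 0.611241, atanh(0.80) = 1.098612
z = (z_r − z_0)·√(n−3) = (0.611241 − 1.098612)·√43 = -0.487371 · 6.557439 = -3.196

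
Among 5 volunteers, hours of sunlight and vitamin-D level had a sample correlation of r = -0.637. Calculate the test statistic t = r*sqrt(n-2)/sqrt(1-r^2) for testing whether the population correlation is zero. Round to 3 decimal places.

-1.431

1 − r² = 1 − 0.405769 = 0.594231;  √(1−r²) = 0.770864
√(n−2) = √3 = 1.732051
t = r·√(n−2)/√(1−r²) = -0.637 · 1.732051 / 0.770864 = -1.431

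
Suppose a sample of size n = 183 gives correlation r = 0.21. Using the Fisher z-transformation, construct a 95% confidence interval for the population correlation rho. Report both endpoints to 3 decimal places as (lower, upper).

z_r = atanh(0.21) = 0.213171;  SE = 1/√(n−3) = 1/√180 = 0.074536
z-limits: 0.213171 ± 1.960·0.074536 = 0.213171 ± 0.146091 = [0.067080, 0.359262]
ρ-limits: (tanh 0.067080, tanh 0.359262) = (0.067, 0.345)

(0.067, 0.345)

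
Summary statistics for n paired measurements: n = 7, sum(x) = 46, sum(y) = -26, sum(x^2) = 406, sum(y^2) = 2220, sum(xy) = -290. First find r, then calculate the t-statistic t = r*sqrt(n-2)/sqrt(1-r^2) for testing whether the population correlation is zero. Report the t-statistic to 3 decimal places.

S_xy = nΣxy − ΣxΣy = 7·(-290) − 46·(-26) = -2030 − (-1196) = -834
S_xx = nΣx² − (Σx)² = 7·406 − 46² = 2842 − 2116 = 726
S_yy = nΣy² − (Σy)² = 7·2220 − (-26)² = 15540 − 676 = 14864
r = S_xy / √(S_xx·S_yy) = -834 / √(726·14864) = -834 / √10791264 = -834 / 3285.0059 = -0.2539
t = r·√(n−2)/√(1−r²) = -0.2539·√5 / √(1−0.064465) = -0.567738 / 0.967231 = -0.587

-0.587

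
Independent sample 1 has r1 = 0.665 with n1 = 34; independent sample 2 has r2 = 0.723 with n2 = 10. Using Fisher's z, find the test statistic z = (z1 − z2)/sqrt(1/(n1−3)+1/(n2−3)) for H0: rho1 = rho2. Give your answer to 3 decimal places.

-0.268

z1 = atanh(0.665) = 0.801725,  z2 = atanh(0.723) = 0.913902
SE = √(1/(n1−3) + 1/(n2−3)) = √(1/31 + 1/7) = √(0.0322581 + 0.1428571) = √0.1751152 = 0.418468
z = (z1 − z2)/SE = (0.801725 − 0.913902) / 0.418468 = -0.112177 / 0.418468 = -0.268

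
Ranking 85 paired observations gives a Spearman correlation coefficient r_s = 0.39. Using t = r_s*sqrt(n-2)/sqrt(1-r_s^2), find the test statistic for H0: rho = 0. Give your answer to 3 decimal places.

3.859

1 − r_s² = 1 − 0.1521 = 0.8479;  √(1−r_s²) = 0.920815
√(n−2) = √83 = 9.110434
t = r_s·√(n−2)/√(1−r_s²) = 0.39 · 9.110434 / 0.920815 = 3.859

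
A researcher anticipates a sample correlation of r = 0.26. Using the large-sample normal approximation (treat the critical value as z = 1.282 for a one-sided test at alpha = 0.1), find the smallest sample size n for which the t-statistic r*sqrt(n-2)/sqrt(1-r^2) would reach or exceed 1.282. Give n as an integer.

Need r·√(n−2)/√(1−r²) ≥ 1.282
√(n−2) ≥ 1.282·√(1−0.0676) / 0.26 = 1.282·0.965609 / 0.26 = 4.7612
n−2 ≥ 22.6690  ⇒  n ≥ 24.6690
Smallest integer n = 25

25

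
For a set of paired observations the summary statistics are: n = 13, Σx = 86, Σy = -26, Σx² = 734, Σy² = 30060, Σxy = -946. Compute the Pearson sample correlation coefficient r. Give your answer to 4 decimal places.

S_xy = nΣxy − ΣxΣy = 13·(-946) − 86·(-26) = -12298 − (-2236) = -10062
S_xx = nΣx² − (Σx)² = 13·734 − 86² = 9542 − 7396 = 2146
S_yy = nΣy² − (Σy)² = 13·30060 − (-26)² = 390780 − 676 = 390104
r = S_xy / √(S_xx·S_yy) = -10062 / √(2146·390104) = -10062 / √837163184 = -10062 / 28933.7724 = -0.3478

-0.3478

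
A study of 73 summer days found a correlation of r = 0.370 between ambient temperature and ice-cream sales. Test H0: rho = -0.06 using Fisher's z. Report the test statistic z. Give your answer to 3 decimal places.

Fisher z: atanh(0.370) = 0.388423, atanh(-0.06) = -0.060072
z = (z_r − z_0)·√(n−3) = (0.388423 − (-0.060072))·√70 = 0.448495 · 8.366600 = 3.752

3.752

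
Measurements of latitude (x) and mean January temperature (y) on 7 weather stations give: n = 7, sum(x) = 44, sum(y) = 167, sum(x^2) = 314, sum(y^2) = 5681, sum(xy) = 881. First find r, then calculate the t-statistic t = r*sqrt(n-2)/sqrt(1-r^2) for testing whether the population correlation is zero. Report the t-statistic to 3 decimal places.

-2.015

S_xy = nΣxy − ΣxΣy = 7·881 − 44·167 = 6167 − 7348 = -1181
S_xx = nΣx² − (Σx)² = 7·314 − 44² = 2198 − 1936 = 262
S_yy = nΣy² − (Σy)² = 7·5681 − 167² = 39767 − 27889 = 11878
r = S_xy / √(S_xx·S_yy) = -1181 / √(262·11878) = -1181 / √3112036 = -1181 / 1764.0964 = -0.6695
t = r·√(n−2)/√(1−r²) = -0.6695·√5 / √(1−0.448230) = -1.497048 / 0.742812 = -2.015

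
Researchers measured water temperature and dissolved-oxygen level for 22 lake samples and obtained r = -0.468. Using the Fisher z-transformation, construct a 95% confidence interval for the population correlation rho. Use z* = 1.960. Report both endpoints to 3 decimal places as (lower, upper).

Fisher z: z_r = atanh(r) = ½·ln((1+(-0.468))/(1−(-0.468))) = -0.507506
SE(z) = 1/√(n−3) = 1/√19 = 0.229416
95% ⇒ z* = 1.960; margin = 1.960·0.229416 = 0.449655
CI on z-scale: (-0.957161, -0.057851)
Back-transform: tanh(-0.957161) = -0.743008, tanh(-0.057851) = -0.057787

(-0.743, -0.058)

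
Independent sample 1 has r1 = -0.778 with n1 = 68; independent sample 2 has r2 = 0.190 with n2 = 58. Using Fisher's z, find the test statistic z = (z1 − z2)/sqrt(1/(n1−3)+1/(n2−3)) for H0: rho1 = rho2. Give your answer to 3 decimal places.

-6.728

z1 = atanh(-0.778) = -1.040284,  z2 = atanh(0.190) = 0.192337
SE = √(1/(n1−3) + 1/(n2−3)) = √(1/65 + 1/55) = √(0.0153846 + 0.0181818) = √0.0335664 = 0.183211
z = (z1 − z2)/SE = (-1.040284 − 0.192337) / 0.183211 = -1.232621 / 0.183211 = -6.728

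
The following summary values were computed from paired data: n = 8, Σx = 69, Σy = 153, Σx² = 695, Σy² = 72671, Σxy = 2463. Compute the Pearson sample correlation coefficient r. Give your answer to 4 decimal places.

0.4332

Numerator: nΣxy − (Σx)(Σy) = 8·2463 − (69)(153) = 9147
Denominator: √[(nΣx²−(Σx)²)(nΣy²−(Σy)²)]
  nΣx²−(Σx)² = 8·695 − 4761 = 799;  nΣy²−(Σy)² = 8·72671 − 23409 = 557959
  √(799·557959) = √445809241 = 21114.1952
r = 9147 / 21114.1952 = 0.4332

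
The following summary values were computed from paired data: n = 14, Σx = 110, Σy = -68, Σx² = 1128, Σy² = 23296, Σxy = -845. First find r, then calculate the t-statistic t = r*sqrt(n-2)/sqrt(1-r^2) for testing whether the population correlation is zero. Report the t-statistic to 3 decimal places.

S_xy = nΣxy − ΣxΣy = 14·(-845) − 110·(-68) = -11830 − (-7480) = -4350
S_xx = nΣx² − (Σx)² = 14·1128 − 110² = 15792 − 12100 = 3692
S_yy = nΣy² − (Σy)² = 14·23296 − (-68)² = 326144 − 4624 = 321520
r = S_xy / √(S_xx·S_yy) = -4350 / √(3692·321520) = -4350 / √1187051840 = -4350 / 34453.6187 = -0.1263
t = r·√(n−2)/√(1−r²) = -0.1263·√12 / √(1−0.015952) = -0.437516 / 0.991992 = -0.441

-0.441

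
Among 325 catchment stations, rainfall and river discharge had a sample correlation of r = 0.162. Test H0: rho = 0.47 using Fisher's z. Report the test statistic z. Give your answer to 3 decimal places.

z_r = atanh(0.162) = 0.163440,  z_0 = atanh(0.47) = 0.510070
SE = 1/√(n−3) = 1/√322 = 0.055728
z = (z_r − z_0)/SE = (0.163440 − 0.510070) / 0.055728 = -0.346630 / 0.055728 = -6.220

-6.220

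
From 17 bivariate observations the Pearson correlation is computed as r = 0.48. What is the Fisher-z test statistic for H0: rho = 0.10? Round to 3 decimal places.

z_r = atanh(0.48) = 0.522984,  z_0 = atanh(0.10) = 0.100335
SE = 1/√(n−3) = 1/√14 = 0.267261
z = (z_r − z_0)/SE = (0.522984 − 0.100335) / 0.267261 = 0.422649 / 0.267261 = 1.581

1.581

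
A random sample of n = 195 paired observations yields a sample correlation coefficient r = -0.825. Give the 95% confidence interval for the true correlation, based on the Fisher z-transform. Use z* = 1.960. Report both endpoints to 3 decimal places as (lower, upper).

(-0.865, -0.774)

z_r = atanh(-0.825) = -1.172275;  SE = 1/√(n−3) = 1/√192 = 0.072169
z-limits: -1.172275 ± 1.960·0.072169 = -1.172275 ± 0.141451 = [-1.313726, -1.030824]
ρ-limits: (tanh -1.313726, tanh -1.030824) = (-0.865, -0.774)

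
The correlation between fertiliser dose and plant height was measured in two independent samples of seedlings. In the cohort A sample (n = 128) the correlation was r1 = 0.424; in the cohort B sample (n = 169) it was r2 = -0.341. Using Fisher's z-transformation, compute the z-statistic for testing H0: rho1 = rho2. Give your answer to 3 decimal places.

z1 = atanh(0.424) = 0.452559,  z2 = atanh(-0.341) = -0.355224
SE = √(1/(n1−3) + 1/(n2−3)) = √(1/125 + 1/166) = √(0.0080000 + 0.0060241) = √0.0140241 = 0.118423
z = (z1 − z2)/SE = (0.452559 − (-0.355224)) / 0.118423 = 0.807783 / 0.118423 = 6.821

6.821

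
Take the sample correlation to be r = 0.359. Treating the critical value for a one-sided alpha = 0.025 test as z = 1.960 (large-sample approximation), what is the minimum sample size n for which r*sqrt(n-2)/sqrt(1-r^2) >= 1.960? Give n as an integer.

Need r·√(n−2)/√(1−r²) ≥ 1.960
√(n−2) ≥ 1.960·√(1−0.128881) / 0.359 = 1.960·0.933338 / 0.359 = 5.0957
n−2 ≥ 25.9662  ⇒  n ≥ 27.9662
Smallest integer n = 28

28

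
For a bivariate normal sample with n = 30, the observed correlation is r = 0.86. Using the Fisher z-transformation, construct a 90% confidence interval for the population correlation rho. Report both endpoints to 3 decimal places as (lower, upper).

(0.752, 0.923)

Fisher z: z_r = atanh(r) = ½·ln((1+0.86)/(1−0.86)) = 1.293345
SE(z) = 1/√(n−3) = 1/√27 = 0.192450
90% ⇒ z* = 1.645; margin = 1.645·0.192450 = 0.316580
CI on z-scale: (0.976765, 1.609925)
Back-transform: tanh(0.976765) = 0.751662, tanh(1.609925) = 0.923149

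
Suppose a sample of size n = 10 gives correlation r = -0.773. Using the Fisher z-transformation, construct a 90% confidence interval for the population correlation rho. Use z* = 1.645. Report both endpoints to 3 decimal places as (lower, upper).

(-0.929, -0.385)

z_r = atanh(-0.773) = -1.027739;  SE = 1/√(n−3) = 1/√7 = 0.377964
z-limits: -1.027739 ± 1.645·0.377964 = -1.027739 ± 0.621751 = [-1.649490, -0.405988]
ρ-limits: (tanh -1.649490, tanh -0.405988) = (-0.929, -0.385)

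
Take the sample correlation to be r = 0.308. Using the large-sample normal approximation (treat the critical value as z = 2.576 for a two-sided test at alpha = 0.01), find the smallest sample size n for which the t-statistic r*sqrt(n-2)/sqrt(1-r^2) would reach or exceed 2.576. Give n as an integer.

66

Need r·√(n−2)/√(1−r²) ≥ 2.576
√(n−2) ≥ 2.576·√(1−0.094864) / 0.308 = 2.576·0.951386 / 0.308 = 7.9570
n−2 ≥ 63.3138  ⇒  n ≥ 65.3138
Smallest integer n = 66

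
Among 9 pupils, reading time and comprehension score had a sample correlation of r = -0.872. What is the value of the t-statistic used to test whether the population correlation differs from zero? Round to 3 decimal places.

-4.713

t = r·√(n−2) / √(1−r²) with r = -0.872, n = 9
  = -0.872·√7 / √(1 − 0.760384)
  = -0.872·2.645751 / 0.489506
  = -2.307095 / 0.489506 = -4.713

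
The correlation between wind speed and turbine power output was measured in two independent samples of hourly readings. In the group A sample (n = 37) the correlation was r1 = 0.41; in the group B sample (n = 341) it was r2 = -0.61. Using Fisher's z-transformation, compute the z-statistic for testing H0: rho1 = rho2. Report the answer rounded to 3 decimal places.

6.361

Fisher z-transforms: z1 = atanh(0.41) = 0.435611, z2 = atanh(-0.61) = -0.708921; difference d = 1.144532
Var(d) = 1/34 + 1/338 = 0.0294118 + 0.0029586 = 0.0323704
z = d/√Var(d) = 1.144532 / √0.0323704 = 1.144532 / 0.179918 = 6.361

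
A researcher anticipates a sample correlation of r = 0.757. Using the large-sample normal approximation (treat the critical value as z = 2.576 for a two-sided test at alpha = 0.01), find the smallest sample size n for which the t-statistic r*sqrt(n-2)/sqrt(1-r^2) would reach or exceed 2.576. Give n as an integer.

7

Need r·√(n−2)/√(1−r²) ≥ 2.576
√(n−2) ≥ 2.576·√(1−0.573049) / 0.757 = 2.576·0.653415 / 0.757 = 2.2235
n−2 ≥ 4.9440  ⇒  n ≥ 6.9440
Smallest integer n = 7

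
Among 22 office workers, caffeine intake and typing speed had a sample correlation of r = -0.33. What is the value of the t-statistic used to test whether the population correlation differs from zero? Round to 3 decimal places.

-1.563

t = r·√(n−2) / √(1−r²) with r = -0.33, n = 22
  = -0.33·√20 / √(1 − 0.1089)
  = -0.33·4.472136 / 0.943981
  = -1.475805 / 0.943981 = -1.563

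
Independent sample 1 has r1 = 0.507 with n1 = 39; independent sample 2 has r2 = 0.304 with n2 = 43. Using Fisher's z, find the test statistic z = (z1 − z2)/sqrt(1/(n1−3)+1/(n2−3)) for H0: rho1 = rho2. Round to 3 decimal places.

Fisher z-transforms: z1 = atanh(0.507) = 0.558684, z2 = atanh(0.304) = 0.313921; difference d = 0.244763
Var(d) = 1/36 + 1/40 = 0.0277778 + 0.0250000 = 0.0527778
z = d/√Var(d) = 0.244763 / √0.0527778 = 0.244763 / 0.229734 = 1.065

1.065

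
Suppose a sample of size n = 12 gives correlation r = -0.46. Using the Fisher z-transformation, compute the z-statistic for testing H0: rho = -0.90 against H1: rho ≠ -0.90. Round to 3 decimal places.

2.925

z_r = atanh(-0.46) = -0.497311,  z_0 = atanh(-0.90) = -1.472219
SE = 1/√(n−3) = 1/√9 = 0.333333
z = (z_r − z_0)/SE = (-0.497311 − (-1.472219)) / 0.333333 = 0.974908 / 0.333333 = 2.925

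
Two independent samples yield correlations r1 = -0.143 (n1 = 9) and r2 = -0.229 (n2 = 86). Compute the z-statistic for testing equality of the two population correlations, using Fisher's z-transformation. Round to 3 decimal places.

Fisher z-transforms: z1 = atanh(-0.143) = -0.143987, z2 = atanh(-0.229) = -0.233134; difference d = 0.089147
Var(d) = 1/6 + 1/83 = 0.1666667 + 0.0120482 = 0.1787149
z = d/√Var(d) = 0.089147 / √0.1787149 = 0.089147 / 0.422747 = 0.211

0.211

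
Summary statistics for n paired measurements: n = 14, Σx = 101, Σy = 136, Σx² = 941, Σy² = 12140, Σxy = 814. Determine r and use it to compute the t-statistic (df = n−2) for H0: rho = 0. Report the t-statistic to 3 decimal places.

Numerator: nΣxy − (Σx)(Σy) = 14·814 − (101)(136) = -2340
Denominator: √[(nΣx²−(Σx)²)(nΣy²−(Σy)²)]
  nΣx²−(Σx)² = 14·941 − 10201 = 2973;  nΣy²−(Σy)² = 14·12140 − 18496 = 151464
  √(2973·151464) = √450302472 = 21220.3316
r = -2340 / 21220.3316 = -0.1103
t = r·√(n−2)/√(1−r²) = -0.1103·√12 / √(1−0.012166) = -0.382090 / 0.993898 = -0.384

-0.384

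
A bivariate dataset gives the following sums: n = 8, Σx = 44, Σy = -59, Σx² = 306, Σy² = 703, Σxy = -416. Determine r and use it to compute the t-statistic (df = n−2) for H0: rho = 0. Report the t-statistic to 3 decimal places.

Numerator: nΣxy − (Σx)(Σy) = 8·(-416) − (44)(-59) = -732
Denominator: √[(nΣx²−(Σx)²)(nΣy²−(Σy)²)]
  nΣx²−(Σx)² = 8·306 − 1936 = 512;  nΣy²−(Σy)² = 8·703 − 3481 = 2143
  √(512·2143) = √1097216 = 1047.4808
r = -732 / 1047.4808 = -0.6988
t = r·√(n−2)/√(1−r²) = -0.6988·√6 / √(1−0.488321) = -1.711703 / 0.715317 = -2.393

-2.393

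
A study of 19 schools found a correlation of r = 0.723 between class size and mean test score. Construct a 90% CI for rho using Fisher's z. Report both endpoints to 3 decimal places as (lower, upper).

Fisher z: z_r = atanh(r) = ½·ln((1+0.723)/(1−0.723)) = 0.913902
SE(z) = 1/√(n−3) = 1/√16 = 0.250000
90% ⇒ z* = 1.645; margin = 1.645·0.250000 = 0.411250
CI on z-scale: (0.502652, 1.325152)
Back-transform: tanh(0.502652) = 0.464200, tanh(1.325152) = 0.868059

(0.464, 0.868)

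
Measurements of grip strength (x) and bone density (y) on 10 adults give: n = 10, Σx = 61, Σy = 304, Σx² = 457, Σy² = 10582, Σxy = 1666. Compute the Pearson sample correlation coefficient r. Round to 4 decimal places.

Numerator: nΣxy − (Σx)(Σy) = 10·1666 − (61)(304) = -1884
Denominator: √[(nΣx²−(Σx)²)(nΣy²−(Σy)²)]
  nΣx²−(Σx)² = 10·457 − 3721 = 849;  nΣy²−(Σy)² = 10·10582 − 92416 = 13404
  √(849·13404) = √11379996 = 3373.4250
r = -1884 / 3373.4250 = -0.5585

-0.5585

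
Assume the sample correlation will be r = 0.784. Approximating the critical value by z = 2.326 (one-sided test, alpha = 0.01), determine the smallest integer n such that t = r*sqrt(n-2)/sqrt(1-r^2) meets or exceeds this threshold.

6

Need r·√(n−2)/√(1−r²) ≥ 2.326
√(n−2) ≥ 2.326·√(1−0.614656) / 0.784 = 2.326·0.620761 / 0.784 = 1.8417
n−2 ≥ 3.3919  ⇒  n ≥ 5.3919
Smallest integer n = 6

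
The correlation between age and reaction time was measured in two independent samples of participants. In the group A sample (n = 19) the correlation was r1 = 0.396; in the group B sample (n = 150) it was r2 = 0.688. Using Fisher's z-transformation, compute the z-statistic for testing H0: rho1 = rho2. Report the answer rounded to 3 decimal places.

Fisher z-transforms: z1 = atanh(0.396) = 0.418896, z2 = atanh(0.688) = 0.844148; difference d = -0.425252
Var(d) = 1/16 + 1/147 = 0.0625000 + 0.0068027 = 0.0693027
z = d/√Var(d) = -0.425252 / √0.0693027 = -0.425252 / 0.263254 = -1.615

-1.615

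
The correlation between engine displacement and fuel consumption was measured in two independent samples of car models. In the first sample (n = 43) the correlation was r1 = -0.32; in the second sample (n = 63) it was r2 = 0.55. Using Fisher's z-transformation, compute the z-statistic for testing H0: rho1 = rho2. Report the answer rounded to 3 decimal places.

Fisher z-transforms: z1 = atanh(-0.32) = -0.331647, z2 = atanh(0.55) = 0.618381; difference d = -0.950028
Var(d) = 1/40 + 1/60 = 0.0250000 + 0.0166667 = 0.0416667
z = d/√Var(d) = -0.950028 / √0.0416667 = -0.950028 / 0.204124 = -4.654

-4.654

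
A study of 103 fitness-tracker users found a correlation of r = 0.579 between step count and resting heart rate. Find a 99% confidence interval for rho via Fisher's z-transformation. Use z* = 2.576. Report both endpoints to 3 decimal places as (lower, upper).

Fisher z: z_r = atanh(r) = ½·ln((1+0.579)/(1−0.579)) = 0.660957
SE(z) = 1/√(n−3) = 1/√100 = 0.100000
99% ⇒ z* = 2.576; margin = 2.576·0.100000 = 0.257600
CI on z-scale: (0.403357, 0.918557)
Back-transform: tanh(0.403357) = 0.382818, tanh(0.918557) = 0.725214

(0.383, 0.725)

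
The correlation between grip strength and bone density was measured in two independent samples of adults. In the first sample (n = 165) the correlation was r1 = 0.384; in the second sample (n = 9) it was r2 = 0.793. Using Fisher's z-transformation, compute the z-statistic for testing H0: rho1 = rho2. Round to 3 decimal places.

-1.623

Fisher z-transforms: z1 = atanh(0.384) = 0.404743, z2 = atanh(0.793) = 1.079463; difference d = -0.674720
Var(d) = 1/162 + 1/6 = 0.0061728 + 0.1666667 = 0.1728395
z = d/√Var(d) = -0.674720 / √0.1728395 = -0.674720 / 0.415740 = -1.623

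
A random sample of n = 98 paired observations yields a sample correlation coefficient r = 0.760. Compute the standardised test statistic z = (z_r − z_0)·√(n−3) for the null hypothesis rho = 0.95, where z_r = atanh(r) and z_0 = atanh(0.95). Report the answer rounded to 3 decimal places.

z_r = atanh(0.760) = 0.996215,  z_0 = atanh(0.95) = 1.831781
SE = 1/√(n−3) = 1/√95 = 0.102598
z = (z_r − z_0)/SE = (0.996215 − 1.831781) / 0.102598 = -0.835566 / 0.102598 = -8.144

-8.144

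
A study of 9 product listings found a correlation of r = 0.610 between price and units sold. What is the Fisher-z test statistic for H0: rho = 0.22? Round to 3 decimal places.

Fisher z: atanh(0.610) = 0.708921, atanh(0.22) = 0.223656
z = (z_r − z_0)·√(n−3) = (0.708921 − 0.223656)·√6 = 0.485265 · 2.449490 = 1.189

1.189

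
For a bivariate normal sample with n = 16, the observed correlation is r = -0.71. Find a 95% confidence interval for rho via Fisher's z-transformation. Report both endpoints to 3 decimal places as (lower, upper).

z_r = atanh(-0.71) = -0.887184;  SE = 1/√(n−3) = 1/√13 = 0.277350
z-limits: -0.887184 ± 1.960·0.277350 = -0.887184 ± 0.543606 = [-1.430790, -0.343578]
ρ-limits: (tanh -1.430790, tanh -0.343578) = (-0.892, -0.331)

(-0.892, -0.331)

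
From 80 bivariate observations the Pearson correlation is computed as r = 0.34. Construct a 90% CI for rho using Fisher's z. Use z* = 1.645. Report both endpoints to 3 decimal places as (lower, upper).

Fisher z: z_r = atanh(r) = ½·ln((1+0.34)/(1−0.34)) = 0.354093
SE(z) = 1/√(n−3) = 1/√77 = 0.113961
90% ⇒ z* = 1.645; margin = 1.645·0.113961 = 0.187466
CI on z-scale: (0.166627, 0.541559)
Back-transform: tanh(0.166627) = 0.165102, tanh(0.541559) = 0.494167

(0.165, 0.494)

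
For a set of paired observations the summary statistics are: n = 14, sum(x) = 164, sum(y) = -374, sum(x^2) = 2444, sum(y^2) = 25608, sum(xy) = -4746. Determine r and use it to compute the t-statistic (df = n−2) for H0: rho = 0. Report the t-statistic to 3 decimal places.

S_xy = nΣxy − ΣxΣy = 14·(-4746) − 164·(-374) = -66444 − (-61336) = -5108
S_xx = nΣx² − (Σx)² = 14·2444 − 164² = 34216 − 26896 = 7320
S_yy = nΣy² − (Σy)² = 14·25608 − (-374)² = 358512 − 139876 = 218636
r = S_xy / √(S_xx·S_yy) = -5108 / √(7320·218636) = -5108 / √1600415520 = -5108 / 40005.1937 = -0.1277
t = r·√(n−2)/√(1−r²) = -0.1277·√12 / √(1−0.016307) = -0.442366 / 0.991813 = -0.446

-0.446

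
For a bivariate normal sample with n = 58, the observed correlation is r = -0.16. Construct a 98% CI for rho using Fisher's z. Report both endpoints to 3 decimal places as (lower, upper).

(-0.442, 0.151)

Fisher z: z_r = atanh(r) = ½·ln((1+(-0.16))/(1−(-0.16))) = -0.161387
SE(z) = 1/√(n−3) = 1/√55 = 0.134840
98% ⇒ z* = 2.326; margin = 2.326·0.134840 = 0.313638
CI on z-scale: (-0.475025, 0.152251)
Back-transform: tanh(-0.475025) = -0.442250, tanh(0.152251) = 0.151085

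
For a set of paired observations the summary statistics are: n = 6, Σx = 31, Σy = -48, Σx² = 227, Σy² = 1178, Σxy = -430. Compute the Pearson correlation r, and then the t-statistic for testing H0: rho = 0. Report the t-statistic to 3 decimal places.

S_xy = nΣxy − ΣxΣy = 6·(-430) − 31·(-48) = -2580 − (-1488) = -1092
S_xx = nΣx² − (Σx)² = 6·227 − 31² = 1362 − 961 = 401
S_yy = nΣy² − (Σy)² = 6·1178 − (-48)² = 7068 − 2304 = 4764
r = S_xy / √(S_xx·S_yy) = -1092 / √(401·4764) = -1092 / √1910364 = -1092 / 1382.1592 = -0.7901
t = r·√(n−2)/√(1−r²) = -0.7901·√4 / √(1−0.624258) = -1.580200 / 0.612978 = -2.578

-2.578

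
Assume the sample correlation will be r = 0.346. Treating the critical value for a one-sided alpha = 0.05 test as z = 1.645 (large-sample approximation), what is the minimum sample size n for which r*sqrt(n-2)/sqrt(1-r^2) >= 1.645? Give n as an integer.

22

r√(n−2)/√(1−r²) ≥ 1.645  ⇔  n−2 ≥ (1.645)²·(1−r²)/r²
(1−r²)/r² = (1−0.119716)/0.119716 = 7.3531
n ≥ 2 + 2.706025·7.3531 = 2 + 19.8977 = 21.8977
⌈21.8977⌉ = 22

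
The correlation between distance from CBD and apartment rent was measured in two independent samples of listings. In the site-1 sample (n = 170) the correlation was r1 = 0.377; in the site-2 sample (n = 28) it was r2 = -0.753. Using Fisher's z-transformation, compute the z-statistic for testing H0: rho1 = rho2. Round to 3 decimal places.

6.418

Fisher z-transforms: z1 = atanh(0.377) = 0.396558, z2 = atanh(-0.753) = -0.979848; difference d = 1.376406
Var(d) = 1/167 + 1/25 = 0.0059880 + 0.0400000 = 0.0459880
z = d/√Var(d) = 1.376406 / √0.0459880 = 1.376406 / 0.214448 = 6.418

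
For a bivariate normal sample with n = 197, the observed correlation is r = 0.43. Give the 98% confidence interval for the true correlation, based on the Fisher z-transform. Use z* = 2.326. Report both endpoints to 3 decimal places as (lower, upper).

z_r = atanh(0.43) = 0.459897;  SE = 1/√(n−3) = 1/√194 = 0.071796
z-limits: 0.459897 ± 2.326·0.071796 = 0.459897 ± 0.166997 = [0.292900, 0.626894]
ρ-limits: (tanh 0.292900, tanh 0.626894) = (0.285, 0.556)

(0.285, 0.556)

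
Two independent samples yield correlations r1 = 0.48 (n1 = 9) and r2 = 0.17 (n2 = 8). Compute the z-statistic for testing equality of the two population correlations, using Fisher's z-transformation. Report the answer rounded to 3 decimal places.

0.580

Fisher z-transforms: z1 = atanh(0.48) = 0.522984, z2 = atanh(0.17) = 0.171667; difference d = 0.351317
Var(d) = 1/6 + 1/5 = 0.1666667 + 0.2000000 = 0.3666667
z = d/√Var(d) = 0.351317 / √0.3666667 = 0.351317 / 0.605530 = 0.580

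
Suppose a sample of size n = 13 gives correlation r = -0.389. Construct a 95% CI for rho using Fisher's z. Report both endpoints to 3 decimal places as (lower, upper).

z_r = atanh(-0.389) = -0.410621;  SE = 1/√(n−3) = 1/√10 = 0.316228
z-limits: -0.410621 ± 1.960·0.316228 = -0.410621 ± 0.619807 = [-1.030428, 0.209186]
ρ-limits: (tanh -1.030428, tanh 0.209186) = (-0.774, 0.206)

(-0.774, 0.206)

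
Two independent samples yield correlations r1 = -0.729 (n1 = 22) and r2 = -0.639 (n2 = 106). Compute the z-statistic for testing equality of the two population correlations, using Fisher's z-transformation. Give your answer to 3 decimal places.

-0.681

Fisher z-transforms: z1 = atanh(-0.729) = -0.926590, z2 = atanh(-0.639) = -0.756482; difference d = -0.170108
Var(d) = 1/19 + 1/103 = 0.0526316 + 0.0097087 = 0.0623403
z = d/√Var(d) = -0.170108 / √0.0623403 = -0.170108 / 0.249680 = -0.681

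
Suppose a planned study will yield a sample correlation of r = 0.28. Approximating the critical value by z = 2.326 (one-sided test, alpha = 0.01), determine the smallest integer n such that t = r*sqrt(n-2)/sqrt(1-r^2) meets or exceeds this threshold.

Need r·√(n−2)/√(1−r²) ≥ 2.326
√(n−2) ≥ 2.326·√(1−0.0784) / 0.28 = 2.326·0.960000 / 0.28 = 7.9749
n−2 ≥ 63.5990  ⇒  n ≥ 65.5990
Smallest integer n = 66

66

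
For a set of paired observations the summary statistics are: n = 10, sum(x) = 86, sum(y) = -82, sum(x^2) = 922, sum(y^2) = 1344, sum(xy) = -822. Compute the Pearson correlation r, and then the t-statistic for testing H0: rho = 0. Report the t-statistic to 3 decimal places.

-1.001

S_xy = nΣxy − ΣxΣy = 10·(-822) − 86·(-82) = -8220 − (-7052) = -1168
S_xx = nΣx² − (Σx)² = 10·922 − 86² = 9220 − 7396 = 1824
S_yy = nΣy² − (Σy)² = 10·1344 − (-82)² = 13440 − 6724 = 6716
r = S_xy / √(S_xx·S_yy) = -1168 / √(1824·6716) = -1168 / √12249984 = -1168 / 3499.9977 = -0.3337
t = r·√(n−2)/√(1−r²) = -0.3337·√8 / √(1−0.111356) = -0.943846 / 0.942679 = -1.001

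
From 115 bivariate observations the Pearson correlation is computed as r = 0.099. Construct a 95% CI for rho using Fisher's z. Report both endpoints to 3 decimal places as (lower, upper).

(-0.086, 0.277)

Fisher z: z_r = atanh(r) = ½·ln((1+0.099)/(1−0.099)) = 0.099325
SE(z) = 1/√(n−3) = 1/√112 = 0.094491
95% ⇒ z* = 1.960; margin = 1.960·0.094491 = 0.185202
CI on z-scale: (-0.085877, 0.284527)
Back-transform: tanh(-0.085877) = -0.085667, tanh(0.284527) = 0.277090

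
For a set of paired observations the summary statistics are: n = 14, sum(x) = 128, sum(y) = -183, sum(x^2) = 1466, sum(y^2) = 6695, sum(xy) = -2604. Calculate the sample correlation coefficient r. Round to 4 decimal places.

-0.8252

Numerator: nΣxy − (Σx)(Σy) = 14·(-2604) − (128)(-183) = -13032
Denominator: √[(nΣx²−(Σx)²)(nΣy²−(Σy)²)]
  nΣx²−(Σx)² = 14·1466 − 16384 = 4140;  nΣy²−(Σy)² = 14·6695 − 33489 = 60241
  √(4140·60241) = √249397740 = 15792.3317
r = -13032 / 15792.3317 = -0.8252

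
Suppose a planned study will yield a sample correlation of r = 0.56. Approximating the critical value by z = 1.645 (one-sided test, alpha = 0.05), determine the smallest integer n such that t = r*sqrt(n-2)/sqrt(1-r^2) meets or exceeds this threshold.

Need r·√(n−2)/√(1−r²) ≥ 1.645
√(n−2) ≥ 1.645·√(1−0.3136) / 0.56 = 1.645·0.828493 / 0.56 = 2.4337
n−2 ≥ 5.9229  ⇒  n ≥ 7.9229
Smallest integer n = 8

8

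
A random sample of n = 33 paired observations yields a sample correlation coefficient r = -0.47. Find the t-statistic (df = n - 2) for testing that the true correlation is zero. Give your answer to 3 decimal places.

-2.965

1 − r² = 1 − 0.2209 = 0.7791;  √(1−r²) = 0.882666
√(n−2) = √31 = 5.567764
t = r·√(n−2)/√(1−r²) = -0.47 · 5.567764 / 0.882666 = -2.965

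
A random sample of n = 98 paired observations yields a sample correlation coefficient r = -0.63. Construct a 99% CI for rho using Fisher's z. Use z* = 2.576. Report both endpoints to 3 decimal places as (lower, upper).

z_r = atanh(-0.63) = -0.741416;  SE = 1/√(n−3) = 1/√95 = 0.102598
z-limits: -0.741416 ± 2.576·0.102598 = -0.741416 ± 0.264292 = [-1.005708, -0.477124]
ρ-limits: (tanh -1.005708, tanh -0.477124) = (-0.764, -0.444)

(-0.764, -0.444)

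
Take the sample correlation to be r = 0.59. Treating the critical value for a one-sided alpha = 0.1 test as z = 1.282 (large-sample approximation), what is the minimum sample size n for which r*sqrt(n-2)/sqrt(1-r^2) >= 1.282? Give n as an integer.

6

Need r·√(n−2)/√(1−r²) ≥ 1.282
√(n−2) ≥ 1.282·√(1−0.3481) / 0.59 = 1.282·0.807403 / 0.59 = 1.7544
n−2 ≥ 3.0779  ⇒  n ≥ 5.0779
Smallest integer n = 6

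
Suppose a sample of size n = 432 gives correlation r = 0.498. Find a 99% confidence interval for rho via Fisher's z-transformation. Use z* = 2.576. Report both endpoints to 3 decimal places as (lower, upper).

z_r = atanh(0.498) = 0.546643;  SE = 1/√(n−3) = 1/√429 = 0.048280
z-limits: 0.546643 ± 2.576·0.048280 = 0.546643 ± 0.124369 = [0.422274, 0.671012]
ρ-limits: (tanh 0.422274, tanh 0.671012) = (0.399, 0.586)

(0.399, 0.586)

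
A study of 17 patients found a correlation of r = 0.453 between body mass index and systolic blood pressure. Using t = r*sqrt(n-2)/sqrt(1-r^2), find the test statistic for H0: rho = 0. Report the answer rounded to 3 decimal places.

1.968

1 − r² = 1 − 0.205209 = 0.794791;  √(1−r²) = 0.891511
√(n−2) = √15 = 3.872983
t = r·√(n−2)/√(1−r²) = 0.453 · 3.872983 / 0.891511 = 1.968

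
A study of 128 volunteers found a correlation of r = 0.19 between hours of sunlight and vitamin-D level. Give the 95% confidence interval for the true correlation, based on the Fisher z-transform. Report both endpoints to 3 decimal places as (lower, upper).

z_r = atanh(0.19) = 0.192337;  SE = 1/√(n−3) = 1/√125 = 0.089443
z-limits: 0.192337 ± 1.960·0.089443 = 0.192337 ± 0.175308 = [0.017029, 0.367645]
ρ-limits: (tanh 0.017029, tanh 0.367645) = (0.017, 0.352)

(0.017, 0.352)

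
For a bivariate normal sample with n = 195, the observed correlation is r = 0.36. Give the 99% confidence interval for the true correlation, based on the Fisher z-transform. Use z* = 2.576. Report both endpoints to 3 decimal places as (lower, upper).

(0.189, 0.510)

Fisher z: z_r = atanh(r) = ½·ln((1+0.36)/(1−0.36)) = 0.376886
SE(z) = 1/√(n−3) = 1/√192 = 0.072169
99% ⇒ z* = 2.576; margin = 2.576·0.072169 = 0.185907
CI on z-scale: (0.190979, 0.562793)
Back-transform: tanh(0.190979) = 0.188691, tanh(0.562793) = 0.510047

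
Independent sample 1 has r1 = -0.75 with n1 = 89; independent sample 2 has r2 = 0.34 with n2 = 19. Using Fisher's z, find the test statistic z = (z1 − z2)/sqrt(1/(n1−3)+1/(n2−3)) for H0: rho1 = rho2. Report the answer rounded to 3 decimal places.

-4.874

Fisher z-transforms: z1 = atanh(-0.75) = -0.972955, z2 = atanh(0.34) = 0.354093; difference d = -1.327048
Var(d) = 1/86 + 1/16 = 0.0116279 + 0.0625000 = 0.0741279
z = d/√Var(d) = -1.327048 / √0.0741279 = -1.327048 / 0.272264 = -4.874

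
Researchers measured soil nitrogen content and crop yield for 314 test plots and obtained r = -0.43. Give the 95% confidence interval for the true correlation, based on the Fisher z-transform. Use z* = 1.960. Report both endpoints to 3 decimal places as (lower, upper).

(-0.516, -0.335)

Fisher z: z_r = atanh(r) = ½·ln((1+(-0.43))/(1−(-0.43))) = -0.459897
SE(z) = 1/√(n−3) = 1/√311 = 0.056705
95% ⇒ z* = 1.960; margin = 1.960·0.056705 = 0.111142
CI on z-scale: (-0.571039, -0.348755)
Back-transform: tanh(-0.571039) = -0.516122, tanh(-0.348755) = -0.335271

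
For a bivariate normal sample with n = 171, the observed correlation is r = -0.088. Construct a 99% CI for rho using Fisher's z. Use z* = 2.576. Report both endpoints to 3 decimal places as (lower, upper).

(-0.279, 0.110)

Fisher z: z_r = atanh(r) = ½·ln((1+(-0.088))/(1−(-0.088))) = -0.088228
SE(z) = 1/√(n−3) = 1/√168 = 0.077152
99% ⇒ z* = 2.576; margin = 2.576·0.077152 = 0.198744
CI on z-scale: (-0.286972, 0.110516)
Back-transform: tanh(-0.286972) = -0.279345, tanh(0.110516) = 0.110068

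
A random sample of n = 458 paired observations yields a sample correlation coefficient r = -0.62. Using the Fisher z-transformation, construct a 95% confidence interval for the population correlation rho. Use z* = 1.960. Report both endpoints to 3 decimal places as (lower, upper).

(-0.673, -0.560)

Fisher z: z_r = atanh(r) = ½·ln((1+(-0.62))/(1−(-0.62))) = -0.725005
SE(z) = 1/√(n−3) = 1/√455 = 0.046881
95% ⇒ z* = 1.960; margin = 1.960·0.046881 = 0.091887
CI on z-scale: (-0.816892, -0.633118)
Back-transform: tanh(-0.816892) = -0.673375, tanh(-0.633118) = -0.560195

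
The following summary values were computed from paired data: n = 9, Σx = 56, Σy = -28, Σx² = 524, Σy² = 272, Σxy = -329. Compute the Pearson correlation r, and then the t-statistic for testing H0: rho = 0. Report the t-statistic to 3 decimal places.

Numerator: nΣxy − (Σx)(Σy) = 9·(-329) − (56)(-28) = -1393
Denominator: √[(nΣx²−(Σx)²)(nΣy²−(Σy)²)]
  nΣx²−(Σx)² = 9·524 − 3136 = 1580;  nΣy²−(Σy)² = 9·272 − 784 = 1664
  √(1580·1664) = √2629120 = 1621.4561
r = -1393 / 1621.4561 = -0.8591
t = r·√(n−2)/√(1−r²) = -0.8591·√7 / √(1−0.738053) = -2.272965 / 0.511808 = -4.441

-4.441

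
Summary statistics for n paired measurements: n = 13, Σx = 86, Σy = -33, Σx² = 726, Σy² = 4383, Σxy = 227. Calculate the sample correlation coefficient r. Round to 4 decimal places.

0.5419

S_xy = nΣxy − ΣxΣy = 13·227 − 86·(-33) = 2951 − (-2838) = 5789
S_xx = nΣx² − (Σx)² = 13·726 − 86² = 9438 − 7396 = 2042
S_yy = nΣy² − (Σy)² = 13·4383 − (-33)² = 56979 − 1089 = 55890
r = S_xy / √(S_xx·S_yy) = 5789 / √(2042·55890) = 5789 / √114127380 = 5789 / 10683.0417 = 0.5419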